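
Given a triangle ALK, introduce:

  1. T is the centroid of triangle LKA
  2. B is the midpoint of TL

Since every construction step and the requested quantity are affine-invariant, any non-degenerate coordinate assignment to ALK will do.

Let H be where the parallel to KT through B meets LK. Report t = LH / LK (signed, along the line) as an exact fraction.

t = 1/2

Set A = (0, 0), L = (1, 0), K = (0, 1); any affine frame gives the same invariant.
1. T is the centroid of triangle LKA ⇒ T = (1/3, 1/3)
2. B is the midpoint of TL ⇒ B = (2/3, 1/6)
through B parallel to KT: direction (1/3, -2/3); meets LK at H = (1/2, 1/2)
H = L + t·(K−L) with t = 1/2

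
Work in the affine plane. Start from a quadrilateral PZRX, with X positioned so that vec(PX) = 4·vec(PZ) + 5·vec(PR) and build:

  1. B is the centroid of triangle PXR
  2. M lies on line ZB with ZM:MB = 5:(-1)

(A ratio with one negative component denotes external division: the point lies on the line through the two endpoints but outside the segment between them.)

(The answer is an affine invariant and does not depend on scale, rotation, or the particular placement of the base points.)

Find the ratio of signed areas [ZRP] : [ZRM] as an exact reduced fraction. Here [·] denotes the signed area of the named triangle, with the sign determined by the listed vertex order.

[ZRP]:[ZRM] = -12/35

Assign P = (0, 0), Z = (1, 0), R = (0, 1), X = (4, 5) — the answer is frame-independent, so this choice is without loss of generality.
1. B is the centroid of triangle PXR ⇒ B = (4/3, 2)
2. M lies on line ZB with ZM:MB = 5:(-1) ⇒ M = (17/12, 5/2)
2·[ZRP] = 1, 2·[ZRM] = -35/12
[ZRP]:[ZRM] = 1:-35/12 = -12/35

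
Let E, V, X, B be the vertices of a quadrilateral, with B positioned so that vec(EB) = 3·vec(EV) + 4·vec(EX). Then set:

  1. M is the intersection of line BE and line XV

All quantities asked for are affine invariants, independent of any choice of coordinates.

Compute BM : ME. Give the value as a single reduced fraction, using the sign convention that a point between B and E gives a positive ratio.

Choose coordinates E = (0, 0), V = (1, 0), X = (0, 1), B = (3, 4).
1. M is the intersection of line BE and line XV ⇒ M = (3/7, 4/7)
M = B + t·(E−B) with t = 6/7, so BM:ME = t:(1−t) = 6/7:1/7

BM:ME = 6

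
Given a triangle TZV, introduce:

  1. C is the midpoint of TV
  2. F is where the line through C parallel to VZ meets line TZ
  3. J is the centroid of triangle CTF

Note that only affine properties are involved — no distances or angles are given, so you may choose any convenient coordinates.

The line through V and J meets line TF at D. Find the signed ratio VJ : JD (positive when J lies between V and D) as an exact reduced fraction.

Choose coordinates T = (0, 0), Z = (1, 0), V = (0, 1).
1. C is the midpoint of TV ⇒ C = (0, 1/2)
2. F is where the line through C parallel to VZ meets line TZ ⇒ F = (1/2, 0)
3. J is the centroid of triangle CTF ⇒ J = (1/6, 1/6)
line VJ meets TF at D = (1/5, 0)
J = V + t·(D−V) with t = 5/6, so VJ:JD = 5/6:1/6

VJ:JD = 5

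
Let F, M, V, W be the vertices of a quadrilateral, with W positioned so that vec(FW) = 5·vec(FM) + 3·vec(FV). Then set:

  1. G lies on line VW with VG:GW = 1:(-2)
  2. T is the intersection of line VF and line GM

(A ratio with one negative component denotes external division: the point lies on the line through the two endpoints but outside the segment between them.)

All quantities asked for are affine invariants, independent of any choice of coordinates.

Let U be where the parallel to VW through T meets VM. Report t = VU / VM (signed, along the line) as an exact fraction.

Set F = (0, 0), M = (1, 0), V = (0, 1), W = (5, 3); any affine frame gives the same invariant.
1. G lies on line VW with VG:GW = 1:(-2) ⇒ G = (-5, -1)
2. T is the intersection of line VF and line GM ⇒ T = (0, -1/6)
through T parallel to VW: direction (5, 2); meets VM at U = (5/6, 1/6)
U = V + t·(M−V) with t = 5/6

t = 5/6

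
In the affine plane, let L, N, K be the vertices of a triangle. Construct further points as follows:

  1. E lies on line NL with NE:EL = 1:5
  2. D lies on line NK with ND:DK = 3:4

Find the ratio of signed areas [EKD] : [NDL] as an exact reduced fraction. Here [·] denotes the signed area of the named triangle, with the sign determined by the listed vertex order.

Assign L = (0, 0), N = (1, 0), K = (0, 1) — the answer is frame-independent, so this choice is without loss of generality.
1. E lies on line NL with NE:EL = 1:5 ⇒ E = (5/6, 0)
2. D lies on line NK with ND:DK = 3:4 ⇒ D = (4/7, 3/7)
2·[EKD] = -2/21, 2·[NDL] = 3/7
[EKD]:[NDL] = -2/21:3/7 = -2/9

[EKD]:[NDL] = -2/9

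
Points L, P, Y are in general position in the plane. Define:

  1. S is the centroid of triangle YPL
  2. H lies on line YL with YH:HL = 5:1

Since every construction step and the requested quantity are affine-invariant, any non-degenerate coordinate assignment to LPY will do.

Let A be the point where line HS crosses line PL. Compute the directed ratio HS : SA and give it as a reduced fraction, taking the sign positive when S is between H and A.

HS:SA = -1/2

Work in coordinates with L = (0, 0), P = (1, 0), Y = (0, 1).
1. S is the centroid of triangle YPL ⇒ S = (1/3, 1/3)
2. H lies on line YL with YH:HL = 5:1 ⇒ H = (0, 1/6)
line HS meets PL at A = (-1/3, 0)
S = H + t·(A−H) with t = -1, so HS:SA = -1:2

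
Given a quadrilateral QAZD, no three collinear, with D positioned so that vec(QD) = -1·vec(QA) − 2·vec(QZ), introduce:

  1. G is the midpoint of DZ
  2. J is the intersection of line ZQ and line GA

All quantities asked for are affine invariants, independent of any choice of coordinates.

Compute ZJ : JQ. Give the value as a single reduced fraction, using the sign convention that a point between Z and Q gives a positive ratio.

ZJ:JQ = -4

Assign Q = (0, 0), A = (1, 0), Z = (0, 1), D = (-1, -2) — the answer is frame-independent, so this choice is without loss of generality.
1. G is the midpoint of DZ ⇒ G = (-1/2, -1/2)
2. J is the intersection of line ZQ and line GA ⇒ J = (0, -1/3)
J = Z + t·(Q−Z) with t = 4/3, so ZJ:JQ = t:(1−t) = 4/3:-1/3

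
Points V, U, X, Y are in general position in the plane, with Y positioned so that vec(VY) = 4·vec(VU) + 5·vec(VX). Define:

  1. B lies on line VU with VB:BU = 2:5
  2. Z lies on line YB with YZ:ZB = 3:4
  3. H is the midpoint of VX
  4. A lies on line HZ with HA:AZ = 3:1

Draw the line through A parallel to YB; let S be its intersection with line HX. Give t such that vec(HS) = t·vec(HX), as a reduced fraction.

Set V = (0, 0), U = (1, 0), X = (0, 1), Y = (4, 5); any affine frame gives the same invariant.
1. B lies on line VU with VB:BU = 2:5 ⇒ B = (2/7, 0)
2. Z lies on line YB with YZ:ZB = 3:4 ⇒ Z = (118/49, 20/7)
3. H is the midpoint of VX ⇒ H = (0, 1/2)
4. A lies on line HZ with HA:AZ = 3:1 ⇒ A = (177/98, 127/56)
through A parallel to YB: direction (-26/7, -5); meets HX at S = (0, -17/104)
S = H + t·(X−H) with t = -69/52

t = -69/52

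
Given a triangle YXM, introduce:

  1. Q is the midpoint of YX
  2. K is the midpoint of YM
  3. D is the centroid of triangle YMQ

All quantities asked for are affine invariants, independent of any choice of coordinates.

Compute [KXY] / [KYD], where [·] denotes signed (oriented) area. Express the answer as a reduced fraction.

Work in coordinates with Y = (0, 0), X = (1, 0), M = (0, 1).
1. Q is the midpoint of YX ⇒ Q = (1/2, 0)
2. K is the midpoint of YM ⇒ K = (0, 1/2)
3. D is the centroid of triangle YMQ ⇒ D = (1/6, 1/3)
2·[KXY] = -1/2, 2·[KYD] = 1/12
[KXY]:[KYD] = -1/2:1/12 = -6

[KXY]:[KYD] = -6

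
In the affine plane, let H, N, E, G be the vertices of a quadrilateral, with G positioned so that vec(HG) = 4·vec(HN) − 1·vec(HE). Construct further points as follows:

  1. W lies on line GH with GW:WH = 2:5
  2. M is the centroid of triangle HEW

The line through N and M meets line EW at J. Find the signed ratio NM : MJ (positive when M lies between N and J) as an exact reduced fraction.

NM:MJ = 1/5

Choose coordinates H = (0, 0), N = (1, 0), E = (0, 1), G = (4, -1).
1. W lies on line GH with GW:WH = 2:5 ⇒ W = (20/7, -5/7)
2. M is the centroid of triangle HEW ⇒ M = (20/21, 2/21)
line NM meets EW at J = (5/7, 4/7)
M = N + t·(J−N) with t = 1/6, so NM:MJ = 1/6:5/6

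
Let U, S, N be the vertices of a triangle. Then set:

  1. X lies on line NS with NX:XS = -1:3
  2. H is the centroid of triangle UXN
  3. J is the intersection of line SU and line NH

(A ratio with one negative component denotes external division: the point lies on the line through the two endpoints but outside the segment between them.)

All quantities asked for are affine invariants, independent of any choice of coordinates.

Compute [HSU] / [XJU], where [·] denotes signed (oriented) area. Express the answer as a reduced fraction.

[HSU]:[XJU] = -5/9

Assign U = (0, 0), S = (1, 0), N = (0, 1) — the answer is frame-independent, so this choice is without loss of generality.
1. X lies on line NS with NX:XS = -1:3 ⇒ X = (-1/2, 3/2)
2. H is the centroid of triangle UXN ⇒ H = (-1/6, 5/6)
3. J is the intersection of line SU and line NH ⇒ J = (-1, 0)
2·[HSU] = -5/6, 2·[XJU] = 3/2
[HSU]:[XJU] = -5/6:3/2 = -5/9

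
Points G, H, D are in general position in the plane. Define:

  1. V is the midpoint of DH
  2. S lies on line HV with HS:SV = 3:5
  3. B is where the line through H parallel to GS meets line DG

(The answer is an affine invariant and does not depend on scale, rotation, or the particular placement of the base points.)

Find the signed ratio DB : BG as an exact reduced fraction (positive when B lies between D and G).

DB:BG = -16/3

Set G = (0, 0), H = (1, 0), D = (0, 1); any affine frame gives the same invariant.
1. V is the midpoint of DH ⇒ V = (1/2, 1/2)
2. S lies on line HV with HS:SV = 3:5 ⇒ S = (13/16, 3/16)
3. B is where the line through H parallel to GS meets line DG ⇒ B = (0, -3/13)
B = D + t·(G−D) with t = 16/13, so DB:BG = t:(1−t) = 16/13:-3/13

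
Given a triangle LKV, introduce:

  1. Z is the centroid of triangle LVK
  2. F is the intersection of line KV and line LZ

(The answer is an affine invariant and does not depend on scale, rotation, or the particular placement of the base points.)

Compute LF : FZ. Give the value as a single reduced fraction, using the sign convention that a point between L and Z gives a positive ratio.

Work in coordinates with L = (0, 0), K = (1, 0), V = (0, 1).
1. Z is the centroid of triangle LVK ⇒ Z = (1/3, 1/3)
2. F is the intersection of line KV and line LZ ⇒ F = (1/2, 1/2)
F = L + t·(Z−L) with t = 3/2, so LF:FZ = t:(1−t) = 3/2:-1/2

LF:FZ = -3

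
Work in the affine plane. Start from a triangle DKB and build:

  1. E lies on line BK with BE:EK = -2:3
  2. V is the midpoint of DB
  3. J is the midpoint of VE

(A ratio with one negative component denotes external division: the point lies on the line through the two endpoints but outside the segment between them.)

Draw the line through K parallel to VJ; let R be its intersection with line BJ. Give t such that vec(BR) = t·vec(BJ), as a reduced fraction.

Assign D = (0, 0), K = (1, 0), B = (0, 1) — the answer is frame-independent, so this choice is without loss of generality.
1. E lies on line BK with BE:EK = -2:3 ⇒ E = (-2, 3)
2. V is the midpoint of DB ⇒ V = (0, 1/2)
3. J is the midpoint of VE ⇒ J = (-1, 7/4)
through K parallel to VJ: direction (-1, 5/4); meets BJ at R = (1/2, 5/8)
R = B + t·(J−B) with t = -1/2

t = -1/2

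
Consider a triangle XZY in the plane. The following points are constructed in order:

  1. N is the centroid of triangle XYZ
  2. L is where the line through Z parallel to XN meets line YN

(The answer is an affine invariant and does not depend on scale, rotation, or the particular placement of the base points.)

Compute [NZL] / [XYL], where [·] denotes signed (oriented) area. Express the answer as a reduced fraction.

[NZL]:[XYL] = 1/2

Work in coordinates with X = (0, 0), Z = (1, 0), Y = (0, 1).
1. N is the centroid of triangle XYZ ⇒ N = (1/3, 1/3)
2. L is where the line through Z parallel to XN meets line YN ⇒ L = (2/3, -1/3)
2·[NZL] = -1/3, 2·[XYL] = -2/3
[NZL]:[XYL] = -1/3:-2/3 = 1/2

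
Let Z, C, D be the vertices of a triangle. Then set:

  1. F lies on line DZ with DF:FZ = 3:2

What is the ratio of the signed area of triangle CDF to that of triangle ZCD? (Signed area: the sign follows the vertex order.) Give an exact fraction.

Work in coordinates with Z = (0, 0), C = (1, 0), D = (0, 1).
1. F lies on line DZ with DF:FZ = 3:2 ⇒ F = (0, 2/5)
2·[CDF] = 3/5, 2·[ZCD] = 1
[CDF]:[ZCD] = 3/5:1 = 3/5

[CDF]:[ZCD] = 3/5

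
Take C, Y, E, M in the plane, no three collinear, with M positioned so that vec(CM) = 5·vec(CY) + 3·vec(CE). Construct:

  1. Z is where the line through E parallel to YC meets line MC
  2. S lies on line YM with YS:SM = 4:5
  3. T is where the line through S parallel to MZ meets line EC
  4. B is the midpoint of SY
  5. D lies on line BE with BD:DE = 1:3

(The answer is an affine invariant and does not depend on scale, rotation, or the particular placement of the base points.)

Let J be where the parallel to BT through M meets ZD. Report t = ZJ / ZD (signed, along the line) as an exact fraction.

Assign C = (0, 0), Y = (1, 0), E = (0, 1), M = (5, 3) — the answer is frame-independent, so this choice is without loss of generality.
1. Z is where the line through E parallel to YC meets line MC ⇒ Z = (5/3, 1)
2. S lies on line YM with YS:SM = 4:5 ⇒ S = (25/9, 4/3)
3. T is where the line through S parallel to MZ meets line EC ⇒ T = (0, -1/3)
4. B is the midpoint of SY ⇒ B = (17/9, 2/3)
5. D lies on line BE with BD:DE = 1:3 ⇒ D = (17/12, 3/4)
through M parallel to BT: direction (-17/9, -1); meets ZD at J = (13/6, 3/2)
J = Z + t·(D−Z) with t = -2

t = -2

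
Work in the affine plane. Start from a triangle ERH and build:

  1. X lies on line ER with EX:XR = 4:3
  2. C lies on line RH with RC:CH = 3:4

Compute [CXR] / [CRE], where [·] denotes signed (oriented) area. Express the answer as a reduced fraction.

[CXR]:[CRE] = -3/7

Set E = (0, 0), R = (1, 0), H = (0, 1); any affine frame gives the same invariant.
1. X lies on line ER with EX:XR = 4:3 ⇒ X = (4/7, 0)
2. C lies on line RH with RC:CH = 3:4 ⇒ C = (4/7, 3/7)
2·[CXR] = 9/49, 2·[CRE] = -3/7
[CXR]:[CRE] = 9/49:-3/7 = -3/7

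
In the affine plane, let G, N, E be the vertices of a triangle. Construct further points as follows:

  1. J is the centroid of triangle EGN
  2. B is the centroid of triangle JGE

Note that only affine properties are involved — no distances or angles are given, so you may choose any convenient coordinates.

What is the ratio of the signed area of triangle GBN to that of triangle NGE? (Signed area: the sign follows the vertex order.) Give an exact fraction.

Choose coordinates G = (0, 0), N = (1, 0), E = (0, 1).
1. J is the centroid of triangle EGN ⇒ J = (1/3, 1/3)
2. B is the centroid of triangle JGE ⇒ B = (1/9, 4/9)
2·[GBN] = -4/9, 2·[NGE] = -1
[GBN]:[NGE] = -4/9:-1 = 4/9

[GBN]:[NGE] = 4/9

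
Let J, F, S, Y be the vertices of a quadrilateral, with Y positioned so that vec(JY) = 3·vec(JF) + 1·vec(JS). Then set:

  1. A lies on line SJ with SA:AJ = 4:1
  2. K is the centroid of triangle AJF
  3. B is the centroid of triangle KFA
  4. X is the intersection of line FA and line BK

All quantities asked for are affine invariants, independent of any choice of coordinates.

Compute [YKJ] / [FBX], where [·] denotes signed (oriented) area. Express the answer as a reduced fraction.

[YKJ]:[FBX] = 12

Choose coordinates J = (0, 0), F = (1, 0), S = (0, 1), Y = (3, 1).
1. A lies on line SJ with SA:AJ = 4:1 ⇒ A = (0, 1/5)
2. K is the centroid of triangle AJF ⇒ K = (1/3, 1/15)
3. B is the centroid of triangle KFA ⇒ B = (4/9, 4/45)
4. X is the intersection of line FA and line BK ⇒ X = (1/2, 1/10)
2·[YKJ] = -2/15, 2·[FBX] = -1/90
[YKJ]:[FBX] = -2/15:-1/90 = 12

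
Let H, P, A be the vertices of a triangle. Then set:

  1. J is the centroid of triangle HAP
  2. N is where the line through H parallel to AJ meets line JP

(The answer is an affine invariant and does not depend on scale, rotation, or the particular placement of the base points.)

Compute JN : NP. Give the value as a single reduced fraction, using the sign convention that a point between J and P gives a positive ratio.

JN:NP = -1/2

Set H = (0, 0), P = (1, 0), A = (0, 1); any affine frame gives the same invariant.
1. J is the centroid of triangle HAP ⇒ J = (1/3, 1/3)
2. N is where the line through H parallel to AJ meets line JP ⇒ N = (-1/3, 2/3)
N = J + t·(P−J) with t = -1, so JN:NP = t:(1−t) = -1:2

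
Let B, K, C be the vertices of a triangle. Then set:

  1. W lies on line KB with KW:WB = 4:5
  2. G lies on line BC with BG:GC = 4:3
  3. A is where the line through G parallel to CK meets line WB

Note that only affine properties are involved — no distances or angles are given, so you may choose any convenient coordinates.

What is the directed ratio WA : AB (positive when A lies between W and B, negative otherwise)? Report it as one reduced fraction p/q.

Assign B = (0, 0), K = (1, 0), C = (0, 1) — the answer is frame-independent, so this choice is without loss of generality.
1. W lies on line KB with KW:WB = 4:5 ⇒ W = (5/9, 0)
2. G lies on line BC with BG:GC = 4:3 ⇒ G = (0, 4/7)
3. A is where the line through G parallel to CK meets line WB ⇒ A = (4/7, 0)
A = W + t·(B−W) with t = -1/35, so WA:AB = t:(1−t) = -1/35:36/35

WA:AB = -1/36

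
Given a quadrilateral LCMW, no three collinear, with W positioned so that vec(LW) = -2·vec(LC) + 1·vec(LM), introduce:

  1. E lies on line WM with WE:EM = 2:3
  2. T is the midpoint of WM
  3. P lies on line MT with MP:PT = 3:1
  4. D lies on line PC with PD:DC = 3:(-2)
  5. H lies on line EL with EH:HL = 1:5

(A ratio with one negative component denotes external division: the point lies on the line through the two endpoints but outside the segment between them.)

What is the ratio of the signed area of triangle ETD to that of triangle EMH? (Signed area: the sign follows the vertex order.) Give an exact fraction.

[ETD]:[EMH] = 3

Work in coordinates with L = (0, 0), C = (1, 0), M = (0, 1), W = (-2, 1).
1. E lies on line WM with WE:EM = 2:3 ⇒ E = (-6/5, 1)
2. T is the midpoint of WM ⇒ T = (-1, 1)
3. P lies on line MT with MP:PT = 3:1 ⇒ P = (-3/4, 1)
4. D lies on line PC with PD:DC = 3:(-2) ⇒ D = (9/2, -2)
5. H lies on line EL with EH:HL = 1:5 ⇒ H = (-1, 5/6)
2·[ETD] = -3/5, 2·[EMH] = -1/5
[ETD]:[EMH] = -3/5:-1/5 = 3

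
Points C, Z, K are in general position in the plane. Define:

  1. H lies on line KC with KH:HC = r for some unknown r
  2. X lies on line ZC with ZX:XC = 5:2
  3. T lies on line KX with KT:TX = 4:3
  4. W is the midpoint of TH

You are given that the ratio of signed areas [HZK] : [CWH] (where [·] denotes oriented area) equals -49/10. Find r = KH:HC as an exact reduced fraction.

r = -2/5

Choose coordinates C = (0, 0), Z = (1, 0), K = (0, 1).
1. With KH:HC = r, write λ = r/(r+1) so H = K + λ·(C−K); H is affine-linear in λ
2. X lies on line ZC with ZX:XC = 5:2 ⇒ X = (2/7, 0)
3. T lies on line KX with KT:TX = 4:3 ⇒ T = (8/49, 3/7)
4. W is the midpoint of TH ⇒ W is an affine combination of earlier points and hence also affine-linear in λ
Every point depending on H is an affine combination of H and λ-independent points, so each such coordinate is linear in λ; the λ² term in each signed area is a multiple of (C−K)×(C−K) = 0, so 2·[HZK] and 2·[CWH] are each linear in λ. Evaluating at λ=0 and λ=1:
  2·[HZK] = λ,   2·[CWH] = -4/49·λ + 4/49
So [HZK]:[CWH] = (λ) / (-4/49·λ + 4/49). Setting this equal to -49/10:
  λ = -49/10·(-4/49·λ + 4/49)  ⇒  λ = -2/3
Then r = λ/(1−λ) = (-2/3)/(5/3) = -2/5. Check: with r = -2/5, H = (0, 5/3) and [HZK]:[CWH] = -49/10 as required.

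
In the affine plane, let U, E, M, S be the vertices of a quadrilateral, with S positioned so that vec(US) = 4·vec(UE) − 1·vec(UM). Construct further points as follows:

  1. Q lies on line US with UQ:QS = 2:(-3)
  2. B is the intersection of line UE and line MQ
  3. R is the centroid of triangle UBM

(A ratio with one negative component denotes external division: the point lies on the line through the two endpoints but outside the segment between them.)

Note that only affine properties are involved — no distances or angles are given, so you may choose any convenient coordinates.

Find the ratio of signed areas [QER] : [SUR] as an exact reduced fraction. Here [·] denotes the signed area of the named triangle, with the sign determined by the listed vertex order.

Work in coordinates with U = (0, 0), E = (1, 0), M = (0, 1), S = (4, -1).
1. Q lies on line US with UQ:QS = 2:(-3) ⇒ Q = (-8, 2)
2. B is the intersection of line UE and line MQ ⇒ B = (8, 0)
3. R is the centroid of triangle UBM ⇒ R = (8/3, 1/3)
2·[QER] = 19/3, 2·[SUR] = -4
[QER]:[SUR] = 19/3:-4 = -19/12

[QER]:[SUR] = -19/12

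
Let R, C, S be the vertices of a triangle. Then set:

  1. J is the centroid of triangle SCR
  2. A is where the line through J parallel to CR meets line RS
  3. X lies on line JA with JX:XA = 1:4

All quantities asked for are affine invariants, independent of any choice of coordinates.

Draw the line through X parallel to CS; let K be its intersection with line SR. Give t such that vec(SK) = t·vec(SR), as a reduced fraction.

Set R = (0, 0), C = (1, 0), S = (0, 1); any affine frame gives the same invariant.
1. J is the centroid of triangle SCR ⇒ J = (1/3, 1/3)
2. A is where the line through J parallel to CR meets line RS ⇒ A = (0, 1/3)
3. X lies on line JA with JX:XA = 1:4 ⇒ X = (4/15, 1/3)
through X parallel to CS: direction (-1, 1); meets SR at K = (0, 3/5)
K = S + t·(R−S) with t = 2/5

t = 2/5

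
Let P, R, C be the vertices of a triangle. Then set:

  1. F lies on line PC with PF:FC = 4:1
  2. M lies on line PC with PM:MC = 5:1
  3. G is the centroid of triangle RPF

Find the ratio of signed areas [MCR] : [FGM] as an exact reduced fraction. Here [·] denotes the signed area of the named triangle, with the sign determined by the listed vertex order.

Set P = (0, 0), R = (1, 0), C = (0, 1); any affine frame gives the same invariant.
1. F lies on line PC with PF:FC = 4:1 ⇒ F = (0, 4/5)
2. M lies on line PC with PM:MC = 5:1 ⇒ M = (0, 5/6)
3. G is the centroid of triangle RPF ⇒ G = (1/3, 4/15)
2·[MCR] = -1/6, 2·[FGM] = 1/90
[MCR]:[FGM] = -1/6:1/90 = -15

[MCR]:[FGM] = -15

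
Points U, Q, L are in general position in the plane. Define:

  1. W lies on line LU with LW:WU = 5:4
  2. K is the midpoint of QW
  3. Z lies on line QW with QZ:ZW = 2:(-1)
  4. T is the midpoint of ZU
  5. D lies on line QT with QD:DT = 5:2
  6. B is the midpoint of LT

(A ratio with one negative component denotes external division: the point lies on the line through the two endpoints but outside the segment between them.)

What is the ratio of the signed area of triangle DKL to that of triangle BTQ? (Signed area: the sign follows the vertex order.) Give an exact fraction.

Work in coordinates with U = (0, 0), Q = (1, 0), L = (0, 1).
1. W lies on line LU with LW:WU = 5:4 ⇒ W = (0, 4/9)
2. K is the midpoint of QW ⇒ K = (1/2, 2/9)
3. Z lies on line QW with QZ:ZW = 2:(-1) ⇒ Z = (-1, 8/9)
4. T is the midpoint of ZU ⇒ T = (-1/2, 4/9)
5. D lies on line QT with QD:DT = 5:2 ⇒ D = (-1/14, 20/63)
6. B is the midpoint of LT ⇒ B = (-1/4, 13/18)
2·[DKL] = 25/63, 2·[BTQ] = 19/36
[DKL]:[BTQ] = 25/63:19/36 = 100/133

[DKL]:[BTQ] = 100/133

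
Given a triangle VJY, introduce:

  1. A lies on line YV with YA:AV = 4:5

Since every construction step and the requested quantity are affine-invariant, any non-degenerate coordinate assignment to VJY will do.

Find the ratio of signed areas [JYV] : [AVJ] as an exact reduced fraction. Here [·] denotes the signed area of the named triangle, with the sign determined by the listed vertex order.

[JYV]:[AVJ] = 9/5

Work in coordinates with V = (0, 0), J = (1, 0), Y = (0, 1).
1. A lies on line YV with YA:AV = 4:5 ⇒ A = (0, 5/9)
2·[JYV] = 1, 2·[AVJ] = 5/9
[JYV]:[AVJ] = 1:5/9 = 9/5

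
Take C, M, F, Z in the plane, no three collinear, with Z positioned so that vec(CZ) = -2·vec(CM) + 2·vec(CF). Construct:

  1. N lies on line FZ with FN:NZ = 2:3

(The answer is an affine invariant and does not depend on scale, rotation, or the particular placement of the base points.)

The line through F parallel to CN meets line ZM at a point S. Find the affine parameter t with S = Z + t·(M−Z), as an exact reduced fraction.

t = 10/13

Assign C = (0, 0), M = (1, 0), F = (0, 1), Z = (-2, 2) — the answer is frame-independent, so this choice is without loss of generality.
1. N lies on line FZ with FN:NZ = 2:3 ⇒ N = (-4/5, 7/5)
through F parallel to CN: direction (-4/5, 7/5); meets ZM at S = (4/13, 6/13)
S = Z + t·(M−Z) with t = 10/13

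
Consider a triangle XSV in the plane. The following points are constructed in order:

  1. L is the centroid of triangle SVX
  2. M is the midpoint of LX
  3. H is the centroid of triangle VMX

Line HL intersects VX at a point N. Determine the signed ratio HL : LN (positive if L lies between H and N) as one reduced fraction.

HL:LN = -5/6

Assign X = (0, 0), S = (1, 0), V = (0, 1) — the answer is frame-independent, so this choice is without loss of generality.
1. L is the centroid of triangle SVX ⇒ L = (1/3, 1/3)
2. M is the midpoint of LX ⇒ M = (1/6, 1/6)
3. H is the centroid of triangle VMX ⇒ H = (1/18, 7/18)
line HL meets VX at N = (0, 2/5)
L = H + t·(N−H) with t = -5, so HL:LN = -5:6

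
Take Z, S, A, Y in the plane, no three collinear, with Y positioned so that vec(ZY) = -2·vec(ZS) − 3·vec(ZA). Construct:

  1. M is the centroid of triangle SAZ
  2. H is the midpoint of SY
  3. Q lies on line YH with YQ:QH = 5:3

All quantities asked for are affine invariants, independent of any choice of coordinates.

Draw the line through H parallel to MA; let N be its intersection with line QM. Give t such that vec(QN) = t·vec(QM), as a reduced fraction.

t = 27/83

Work in coordinates with Z = (0, 0), S = (1, 0), A = (0, 1), Y = (-2, -3).
1. M is the centroid of triangle SAZ ⇒ M = (1/3, 1/3)
2. H is the midpoint of SY ⇒ H = (-1/2, -3/2)
3. Q lies on line YH with YQ:QH = 5:3 ⇒ Q = (-17/16, -33/16)
through H parallel to MA: direction (-1/3, 2/3); meets QM at N = (-101/166, -213/166)
N = Q + t·(M−Q) with t = 27/83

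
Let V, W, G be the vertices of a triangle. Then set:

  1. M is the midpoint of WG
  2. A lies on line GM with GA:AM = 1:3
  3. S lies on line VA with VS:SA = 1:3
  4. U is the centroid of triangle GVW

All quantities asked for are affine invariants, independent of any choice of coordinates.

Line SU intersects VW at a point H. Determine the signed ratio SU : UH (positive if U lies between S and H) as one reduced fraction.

Set V = (0, 0), W = (1, 0), G = (0, 1); any affine frame gives the same invariant.
1. M is the midpoint of WG ⇒ M = (1/2, 1/2)
2. A lies on line GM with GA:AM = 1:3 ⇒ A = (1/8, 7/8)
3. S lies on line VA with VS:SA = 1:3 ⇒ S = (1/32, 7/32)
4. U is the centroid of triangle GVW ⇒ U = (1/3, 1/3)
line SU meets VW at H = (-6/11, 0)
U = S + t·(H−S) with t = -11/21, so SU:UH = -11/21:32/21

SU:UH = -11/32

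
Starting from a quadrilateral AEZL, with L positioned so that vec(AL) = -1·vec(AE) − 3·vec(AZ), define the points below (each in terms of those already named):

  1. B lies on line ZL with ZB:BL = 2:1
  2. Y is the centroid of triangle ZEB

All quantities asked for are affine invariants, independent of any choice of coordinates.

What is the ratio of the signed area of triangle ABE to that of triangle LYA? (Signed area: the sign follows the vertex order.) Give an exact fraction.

[ABE]:[LYA] = 3

Work in coordinates with A = (0, 0), E = (1, 0), Z = (0, 1), L = (-1, -3).
1. B lies on line ZL with ZB:BL = 2:1 ⇒ B = (-2/3, -5/3)
2. Y is the centroid of triangle ZEB ⇒ Y = (1/9, -2/9)
2·[ABE] = 5/3, 2·[LYA] = 5/9
[ABE]:[LYA] = 5/3:5/9 = 3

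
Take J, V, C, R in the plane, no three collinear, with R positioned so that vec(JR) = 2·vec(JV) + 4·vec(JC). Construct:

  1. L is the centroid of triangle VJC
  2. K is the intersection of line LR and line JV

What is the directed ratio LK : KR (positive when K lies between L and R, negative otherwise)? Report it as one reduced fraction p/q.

LK:KR = -1/12

Work in coordinates with J = (0, 0), V = (1, 0), C = (0, 1), R = (2, 4).
1. L is the centroid of triangle VJC ⇒ L = (1/3, 1/3)
2. K is the intersection of line LR and line JV ⇒ K = (2/11, 0)
K = L + t·(R−L) with t = -1/11, so LK:KR = t:(1−t) = -1/11:12/11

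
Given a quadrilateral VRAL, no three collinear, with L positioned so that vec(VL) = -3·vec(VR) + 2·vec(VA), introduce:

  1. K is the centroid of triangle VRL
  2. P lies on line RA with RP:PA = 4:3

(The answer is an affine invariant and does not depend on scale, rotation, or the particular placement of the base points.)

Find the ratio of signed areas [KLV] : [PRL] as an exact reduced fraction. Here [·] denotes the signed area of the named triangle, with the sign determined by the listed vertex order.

[KLV]:[PRL] = -7/12

Choose coordinates V = (0, 0), R = (1, 0), A = (0, 1), L = (-3, 2).
1. K is the centroid of triangle VRL ⇒ K = (-2/3, 2/3)
2. P lies on line RA with RP:PA = 4:3 ⇒ P = (3/7, 4/7)
2·[KLV] = 2/3, 2·[PRL] = -8/7
[KLV]:[PRL] = 2/3:-8/7 = -7/12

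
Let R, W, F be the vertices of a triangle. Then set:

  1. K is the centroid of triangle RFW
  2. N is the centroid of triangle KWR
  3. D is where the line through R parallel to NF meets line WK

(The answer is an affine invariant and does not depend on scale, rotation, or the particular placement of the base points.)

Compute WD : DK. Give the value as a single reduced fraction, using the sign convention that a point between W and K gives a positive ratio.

WD:DK = -2

Work in coordinates with R = (0, 0), W = (1, 0), F = (0, 1).
1. K is the centroid of triangle RFW ⇒ K = (1/3, 1/3)
2. N is the centroid of triangle KWR ⇒ N = (4/9, 1/9)
3. D is where the line through R parallel to NF meets line WK ⇒ D = (-1/3, 2/3)
D = W + t·(K−W) with t = 2, so WD:DK = t:(1−t) = 2:-1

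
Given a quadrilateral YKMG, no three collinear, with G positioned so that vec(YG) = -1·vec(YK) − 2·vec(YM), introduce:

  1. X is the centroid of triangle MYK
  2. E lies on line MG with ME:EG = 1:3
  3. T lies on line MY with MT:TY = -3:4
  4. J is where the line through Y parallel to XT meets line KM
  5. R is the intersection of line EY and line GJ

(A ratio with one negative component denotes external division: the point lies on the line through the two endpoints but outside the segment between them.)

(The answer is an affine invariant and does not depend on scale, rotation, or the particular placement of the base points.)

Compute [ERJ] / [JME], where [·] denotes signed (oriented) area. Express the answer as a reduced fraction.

[ERJ]:[JME] = 3/4

Choose coordinates Y = (0, 0), K = (1, 0), M = (0, 1), G = (-1, -2).
1. X is the centroid of triangle MYK ⇒ X = (1/3, 1/3)
2. E lies on line MG with ME:EG = 1:3 ⇒ E = (-1/4, 1/4)
3. T lies on line MY with MT:TY = -3:4 ⇒ T = (0, 4)
4. J is where the line through Y parallel to XT meets line KM ⇒ J = (-1/10, 11/10)
5. R is the intersection of line EY and line GJ ⇒ R = (-13/40, 13/40)
2·[ERJ] = -3/40, 2·[JME] = -1/10
[ERJ]:[JME] = -3/40:-1/10 = 3/4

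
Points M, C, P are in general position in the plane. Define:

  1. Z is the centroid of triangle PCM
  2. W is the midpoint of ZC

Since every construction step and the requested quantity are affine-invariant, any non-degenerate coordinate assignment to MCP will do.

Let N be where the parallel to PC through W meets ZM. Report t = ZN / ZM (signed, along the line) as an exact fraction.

t = -1/4

Work in coordinates with M = (0, 0), C = (1, 0), P = (0, 1).
1. Z is the centroid of triangle PCM ⇒ Z = (1/3, 1/3)
2. W is the midpoint of ZC ⇒ W = (2/3, 1/6)
through W parallel to PC: direction (1, -1); meets ZM at N = (5/12, 5/12)
N = Z + t·(M−Z) with t = -1/4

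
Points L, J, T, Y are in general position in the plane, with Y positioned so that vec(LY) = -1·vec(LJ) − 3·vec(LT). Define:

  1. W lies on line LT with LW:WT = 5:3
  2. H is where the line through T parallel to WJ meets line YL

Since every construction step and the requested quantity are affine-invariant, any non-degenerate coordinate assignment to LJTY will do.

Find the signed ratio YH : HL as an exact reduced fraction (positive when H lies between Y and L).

YH:HL = -37/8

Assign L = (0, 0), J = (1, 0), T = (0, 1), Y = (-1, -3) — the answer is frame-independent, so this choice is without loss of generality.
1. W lies on line LT with LW:WT = 5:3 ⇒ W = (0, 5/8)
2. H is where the line through T parallel to WJ meets line YL ⇒ H = (8/29, 24/29)
H = Y + t·(L−Y) with t = 37/29, so YH:HL = t:(1−t) = 37/29:-8/29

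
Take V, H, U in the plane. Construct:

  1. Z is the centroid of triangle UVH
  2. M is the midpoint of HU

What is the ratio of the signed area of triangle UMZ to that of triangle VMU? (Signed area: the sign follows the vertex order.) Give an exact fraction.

[UMZ]:[VMU] = -1/3

Set V = (0, 0), H = (1, 0), U = (0, 1); any affine frame gives the same invariant.
1. Z is the centroid of triangle UVH ⇒ Z = (1/3, 1/3)
2. M is the midpoint of HU ⇒ M = (1/2, 1/2)
2·[UMZ] = -1/6, 2·[VMU] = 1/2
[UMZ]:[VMU] = -1/6:1/2 = -1/3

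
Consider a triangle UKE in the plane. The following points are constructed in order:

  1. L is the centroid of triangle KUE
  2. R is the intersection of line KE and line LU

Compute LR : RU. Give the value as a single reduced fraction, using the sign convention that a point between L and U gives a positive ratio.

Assign U = (0, 0), K = (1, 0), E = (0, 1) — the answer is frame-independent, so this choice is without loss of generality.
1. L is the centroid of triangle KUE ⇒ L = (1/3, 1/3)
2. R is the intersection of line KE and line LU ⇒ R = (1/2, 1/2)
R = L + t·(U−L) with t = -1/2, so LR:RU = t:(1−t) = -1/2:3/2

LR:RU = -1/3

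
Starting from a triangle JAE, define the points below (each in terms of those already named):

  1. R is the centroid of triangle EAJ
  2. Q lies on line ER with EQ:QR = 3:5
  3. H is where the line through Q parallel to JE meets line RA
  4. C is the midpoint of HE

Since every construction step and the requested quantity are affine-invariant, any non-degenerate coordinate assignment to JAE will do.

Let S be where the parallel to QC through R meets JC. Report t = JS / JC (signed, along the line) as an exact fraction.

Work in coordinates with J = (0, 0), A = (1, 0), E = (0, 1).
1. R is the centroid of triangle EAJ ⇒ R = (1/3, 1/3)
2. Q lies on line ER with EQ:QR = 3:5 ⇒ Q = (1/8, 3/4)
3. H is where the line through Q parallel to JE meets line RA ⇒ H = (1/8, 7/16)
4. C is the midpoint of HE ⇒ C = (1/16, 23/32)
through R parallel to QC: direction (-1/16, -1/32); meets JC at S = (1/66, 23/132)
S = J + t·(C−J) with t = 8/33

t = 8/33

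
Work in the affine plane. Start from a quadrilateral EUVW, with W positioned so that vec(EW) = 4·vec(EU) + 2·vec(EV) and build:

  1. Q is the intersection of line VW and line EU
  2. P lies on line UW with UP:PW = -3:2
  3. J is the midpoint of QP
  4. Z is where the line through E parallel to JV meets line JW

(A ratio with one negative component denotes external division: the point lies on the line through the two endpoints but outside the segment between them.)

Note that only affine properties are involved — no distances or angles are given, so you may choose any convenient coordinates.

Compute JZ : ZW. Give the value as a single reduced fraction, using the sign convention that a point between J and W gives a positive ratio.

Work in coordinates with E = (0, 0), U = (1, 0), V = (0, 1), W = (4, 2).
1. Q is the intersection of line VW and line EU ⇒ Q = (-4, 0)
2. P lies on line UW with UP:PW = -3:2 ⇒ P = (10, 6)
3. J is the midpoint of QP ⇒ J = (3, 3)
4. Z is where the line through E parallel to JV meets line JW ⇒ Z = (18/5, 12/5)
Z = J + t·(W−J) with t = 3/5, so JZ:ZW = t:(1−t) = 3/5:2/5

JZ:ZW = 3/2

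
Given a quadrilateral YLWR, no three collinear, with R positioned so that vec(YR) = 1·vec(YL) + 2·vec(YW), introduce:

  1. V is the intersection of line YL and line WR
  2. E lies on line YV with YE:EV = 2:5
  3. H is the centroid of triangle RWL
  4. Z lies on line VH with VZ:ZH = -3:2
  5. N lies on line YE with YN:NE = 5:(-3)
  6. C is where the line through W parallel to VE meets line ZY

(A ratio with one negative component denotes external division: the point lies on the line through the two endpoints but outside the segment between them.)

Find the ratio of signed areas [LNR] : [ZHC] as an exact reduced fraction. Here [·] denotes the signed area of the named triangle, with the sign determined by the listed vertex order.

[LNR]:[ZHC] = -18/7

Work in coordinates with Y = (0, 0), L = (1, 0), W = (0, 1), R = (1, 2).
1. V is the intersection of line YL and line WR ⇒ V = (-1, 0)
2. E lies on line YV with YE:EV = 2:5 ⇒ E = (-2/7, 0)
3. H is the centroid of triangle RWL ⇒ H = (2/3, 1)
4. Z lies on line VH with VZ:ZH = -3:2 ⇒ Z = (4, 3)
5. N lies on line YE with YN:NE = 5:(-3) ⇒ N = (-5/7, 0)
6. C is where the line through W parallel to VE meets line ZY ⇒ C = (4/3, 1)
2·[LNR] = -24/7, 2·[ZHC] = 4/3
[LNR]:[ZHC] = -24/7:4/3 = -18/7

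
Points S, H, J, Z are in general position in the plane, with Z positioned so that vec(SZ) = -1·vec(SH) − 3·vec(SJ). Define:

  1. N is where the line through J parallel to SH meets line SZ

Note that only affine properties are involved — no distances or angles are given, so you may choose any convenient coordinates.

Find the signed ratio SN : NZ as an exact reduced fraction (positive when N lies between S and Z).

SN:NZ = -1/4

Choose coordinates S = (0, 0), H = (1, 0), J = (0, 1), Z = (-1, -3).
1. N is where the line through J parallel to SH meets line SZ ⇒ N = (1/3, 1)
N = S + t·(Z−S) with t = -1/3, so SN:NZ = t:(1−t) = -1/3:4/3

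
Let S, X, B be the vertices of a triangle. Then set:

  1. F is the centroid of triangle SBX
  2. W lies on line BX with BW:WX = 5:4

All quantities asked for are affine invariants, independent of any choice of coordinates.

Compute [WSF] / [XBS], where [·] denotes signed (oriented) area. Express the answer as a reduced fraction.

Choose coordinates S = (0, 0), X = (1, 0), B = (0, 1).
1. F is the centroid of triangle SBX ⇒ F = (1/3, 1/3)
2. W lies on line BX with BW:WX = 5:4 ⇒ W = (5/9, 4/9)
2·[WSF] = -1/27, 2·[XBS] = 1
[WSF]:[XBS] = -1/27:1 = -1/27

[WSF]:[XBS] = -1/27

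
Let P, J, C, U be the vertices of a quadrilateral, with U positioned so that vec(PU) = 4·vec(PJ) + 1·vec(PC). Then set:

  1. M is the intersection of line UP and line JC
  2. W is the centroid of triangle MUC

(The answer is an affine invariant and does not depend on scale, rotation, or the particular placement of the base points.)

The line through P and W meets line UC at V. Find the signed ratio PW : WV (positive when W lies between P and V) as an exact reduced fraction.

Work in coordinates with P = (0, 0), J = (1, 0), C = (0, 1), U = (4, 1).
1. M is the intersection of line UP and line JC ⇒ M = (4/5, 1/5)
2. W is the centroid of triangle MUC ⇒ W = (8/5, 11/15)
line PW meets UC at V = (24/11, 1)
W = P + t·(V−P) with t = 11/15, so PW:WV = 11/15:4/15

PW:WV = 11/4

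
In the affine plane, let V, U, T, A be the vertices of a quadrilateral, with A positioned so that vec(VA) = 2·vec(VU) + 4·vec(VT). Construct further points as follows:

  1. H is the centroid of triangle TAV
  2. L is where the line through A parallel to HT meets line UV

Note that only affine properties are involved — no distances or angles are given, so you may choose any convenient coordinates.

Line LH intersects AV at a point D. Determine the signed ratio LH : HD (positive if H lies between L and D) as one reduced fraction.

LH:HD = 11

Set V = (0, 0), U = (1, 0), T = (0, 1), A = (2, 4); any affine frame gives the same invariant.
1. H is the centroid of triangle TAV ⇒ H = (2/3, 5/3)
2. L is where the line through A parallel to HT meets line UV ⇒ L = (-2, 0)
line LH meets AV at D = (10/11, 20/11)
H = L + t·(D−L) with t = 11/12, so LH:HD = 11/12:1/12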